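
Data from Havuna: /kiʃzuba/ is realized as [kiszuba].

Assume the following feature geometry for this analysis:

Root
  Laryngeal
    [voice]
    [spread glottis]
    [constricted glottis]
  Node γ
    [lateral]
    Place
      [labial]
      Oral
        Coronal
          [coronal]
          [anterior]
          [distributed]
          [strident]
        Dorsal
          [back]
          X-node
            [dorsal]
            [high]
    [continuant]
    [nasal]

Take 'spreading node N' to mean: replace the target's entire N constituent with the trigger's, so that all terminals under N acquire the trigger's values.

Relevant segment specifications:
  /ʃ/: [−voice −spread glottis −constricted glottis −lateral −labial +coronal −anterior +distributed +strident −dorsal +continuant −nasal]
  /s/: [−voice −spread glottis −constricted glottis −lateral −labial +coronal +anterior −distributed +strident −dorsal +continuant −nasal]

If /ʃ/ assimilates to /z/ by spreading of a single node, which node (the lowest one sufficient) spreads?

/ʃ/ and [s] differ in [anterior], [distributed]; every other specified feature is identical.
In this geometry the lowest node dominating all of them is Coronal: every daughter of Coronal dominates only a proper subset, so no lower node suffices.
If Coronal spreads, every terminal under it takes /z/'s value, producing [s] as observed.
[voice] stays as in /ʃ/ although /z/ differs there, so no node dominating it spread; among the remaining candidates Coronal is the lowest that derives the output.

Coronal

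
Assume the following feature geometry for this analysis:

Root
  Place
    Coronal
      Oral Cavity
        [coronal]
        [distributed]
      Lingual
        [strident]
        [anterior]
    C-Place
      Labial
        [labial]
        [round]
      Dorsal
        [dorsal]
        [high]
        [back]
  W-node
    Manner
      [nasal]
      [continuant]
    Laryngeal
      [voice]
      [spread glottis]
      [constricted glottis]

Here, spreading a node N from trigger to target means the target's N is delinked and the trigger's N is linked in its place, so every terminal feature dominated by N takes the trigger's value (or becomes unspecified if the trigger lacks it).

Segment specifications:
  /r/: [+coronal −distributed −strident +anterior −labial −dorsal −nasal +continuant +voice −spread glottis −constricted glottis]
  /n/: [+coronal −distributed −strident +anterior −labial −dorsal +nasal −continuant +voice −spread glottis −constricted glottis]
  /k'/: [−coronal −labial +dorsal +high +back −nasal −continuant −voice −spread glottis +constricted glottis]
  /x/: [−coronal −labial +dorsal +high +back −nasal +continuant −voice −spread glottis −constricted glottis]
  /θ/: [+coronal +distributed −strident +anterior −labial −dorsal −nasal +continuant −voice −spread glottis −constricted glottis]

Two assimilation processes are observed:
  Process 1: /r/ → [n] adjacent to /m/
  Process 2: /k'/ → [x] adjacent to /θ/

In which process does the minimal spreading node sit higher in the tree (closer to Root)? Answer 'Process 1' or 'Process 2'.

Process 2

Process 1: the features that change are [nasal], [continuant]; the minimal node is Manner (depth 2).
Process 2 alters [constricted glottis], [continuant]; the lowest common ancestor is W-node (depth 1 from Root).
W-node is closer to Root than Manner, so Process 2 spreads the higher node.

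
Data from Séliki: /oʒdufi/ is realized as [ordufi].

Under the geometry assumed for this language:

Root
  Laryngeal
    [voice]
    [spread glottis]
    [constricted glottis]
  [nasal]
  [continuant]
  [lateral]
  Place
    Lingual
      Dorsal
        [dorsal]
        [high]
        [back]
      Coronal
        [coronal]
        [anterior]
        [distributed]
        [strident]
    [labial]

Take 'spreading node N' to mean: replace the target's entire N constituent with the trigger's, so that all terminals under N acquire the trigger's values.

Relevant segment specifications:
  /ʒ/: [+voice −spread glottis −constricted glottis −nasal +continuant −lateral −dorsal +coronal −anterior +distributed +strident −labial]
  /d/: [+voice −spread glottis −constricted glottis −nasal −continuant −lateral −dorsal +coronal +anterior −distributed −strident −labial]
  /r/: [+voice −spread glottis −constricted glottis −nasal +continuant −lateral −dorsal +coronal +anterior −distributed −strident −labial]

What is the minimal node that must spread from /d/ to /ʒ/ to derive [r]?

Coronal

/ʒ/ and [r] differ in [anterior], [distributed], [strident]; every other specified feature is identical.
Tracing each changed feature up the tree, the paths first meet at Coronal; any lower node misses at least one of them.
If Coronal spreads, every terminal under it takes /d/'s value, producing [r] as observed.
[continuant], a feature on which the two segments disagree outside Coronal, is unchanged — nothing dominating it spread, and Coronal is the minimal sufficient constituent.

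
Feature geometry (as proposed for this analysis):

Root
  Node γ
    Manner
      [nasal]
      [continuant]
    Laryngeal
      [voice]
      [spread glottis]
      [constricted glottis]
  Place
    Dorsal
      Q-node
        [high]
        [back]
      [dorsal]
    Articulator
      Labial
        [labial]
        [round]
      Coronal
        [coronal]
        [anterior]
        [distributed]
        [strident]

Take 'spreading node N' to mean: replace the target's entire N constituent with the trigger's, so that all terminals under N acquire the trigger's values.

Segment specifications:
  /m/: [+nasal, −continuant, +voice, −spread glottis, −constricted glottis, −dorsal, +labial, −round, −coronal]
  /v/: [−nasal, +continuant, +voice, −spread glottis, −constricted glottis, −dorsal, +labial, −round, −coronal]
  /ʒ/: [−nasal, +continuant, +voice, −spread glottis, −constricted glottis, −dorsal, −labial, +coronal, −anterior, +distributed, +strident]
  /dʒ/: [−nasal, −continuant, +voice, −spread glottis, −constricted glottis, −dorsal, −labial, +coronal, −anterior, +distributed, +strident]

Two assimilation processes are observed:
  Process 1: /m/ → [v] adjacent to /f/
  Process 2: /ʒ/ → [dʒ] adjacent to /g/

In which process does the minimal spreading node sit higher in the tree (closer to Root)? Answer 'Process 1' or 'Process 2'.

Process 1

Process 1 alters [nasal], [continuant]; the lowest common ancestor is Manner (depth 2 from Root).
In Process 2, [continuant] changes, so the minimal spreading node is [continuant] at depth 3.
Depth 2 < depth 3; Process 1 involves the structurally higher constituent Manner.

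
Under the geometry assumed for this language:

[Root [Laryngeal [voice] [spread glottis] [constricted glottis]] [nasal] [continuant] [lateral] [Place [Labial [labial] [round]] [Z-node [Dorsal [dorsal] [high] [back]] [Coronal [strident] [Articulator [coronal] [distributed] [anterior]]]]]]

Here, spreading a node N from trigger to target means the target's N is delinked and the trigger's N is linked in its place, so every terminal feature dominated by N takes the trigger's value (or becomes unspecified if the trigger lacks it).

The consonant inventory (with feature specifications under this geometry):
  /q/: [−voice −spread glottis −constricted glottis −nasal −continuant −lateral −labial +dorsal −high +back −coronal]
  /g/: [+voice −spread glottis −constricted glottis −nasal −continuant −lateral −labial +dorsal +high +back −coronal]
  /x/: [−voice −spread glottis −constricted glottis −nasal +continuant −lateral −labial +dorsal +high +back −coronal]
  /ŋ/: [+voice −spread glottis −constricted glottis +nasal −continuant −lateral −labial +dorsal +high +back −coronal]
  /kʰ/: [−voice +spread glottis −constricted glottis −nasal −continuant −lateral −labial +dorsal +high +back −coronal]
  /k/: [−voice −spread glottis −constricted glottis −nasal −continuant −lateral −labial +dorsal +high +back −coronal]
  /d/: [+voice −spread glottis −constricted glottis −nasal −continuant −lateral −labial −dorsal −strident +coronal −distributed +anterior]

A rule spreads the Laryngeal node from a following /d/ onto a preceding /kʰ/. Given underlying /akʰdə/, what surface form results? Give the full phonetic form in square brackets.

[agdə]

The Laryngeal node dominates the terminals [voice], [spread glottis], [constricted glottis].
Spreading Laryngeal from /d/ onto /kʰ/ replaces those values with /d/'s: [+voice], [−spread glottis], [−constricted glottis]. Features outside Laryngeal ([nasal], [continuant], [lateral], …) stay as in /kʰ/.
The resulting bundle matches /g/ in the inventory; substituting it for /kʰ/ gives [agdə].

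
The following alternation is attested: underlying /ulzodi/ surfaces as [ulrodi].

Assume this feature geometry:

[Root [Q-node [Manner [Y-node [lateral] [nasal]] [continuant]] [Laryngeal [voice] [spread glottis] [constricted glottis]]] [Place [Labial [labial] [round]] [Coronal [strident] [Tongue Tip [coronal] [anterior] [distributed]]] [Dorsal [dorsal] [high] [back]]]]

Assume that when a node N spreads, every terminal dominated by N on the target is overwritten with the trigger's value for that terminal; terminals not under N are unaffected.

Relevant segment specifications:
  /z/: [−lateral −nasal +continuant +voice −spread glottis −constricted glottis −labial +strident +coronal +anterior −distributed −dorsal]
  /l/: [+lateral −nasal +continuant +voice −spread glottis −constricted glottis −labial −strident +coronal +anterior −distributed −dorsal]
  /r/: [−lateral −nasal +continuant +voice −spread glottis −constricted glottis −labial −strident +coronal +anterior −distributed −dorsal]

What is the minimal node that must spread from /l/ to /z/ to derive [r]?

[strident]

/z/ and [r] differ in [strident]; every other specified feature is identical.
With a single altered terminal, the smallest constituent that could spread is that terminal — [strident].
[lateral], a feature on which the two segments disagree outside [strident], is unchanged — nothing dominating it spread, and [strident] is the minimal sufficient constituent.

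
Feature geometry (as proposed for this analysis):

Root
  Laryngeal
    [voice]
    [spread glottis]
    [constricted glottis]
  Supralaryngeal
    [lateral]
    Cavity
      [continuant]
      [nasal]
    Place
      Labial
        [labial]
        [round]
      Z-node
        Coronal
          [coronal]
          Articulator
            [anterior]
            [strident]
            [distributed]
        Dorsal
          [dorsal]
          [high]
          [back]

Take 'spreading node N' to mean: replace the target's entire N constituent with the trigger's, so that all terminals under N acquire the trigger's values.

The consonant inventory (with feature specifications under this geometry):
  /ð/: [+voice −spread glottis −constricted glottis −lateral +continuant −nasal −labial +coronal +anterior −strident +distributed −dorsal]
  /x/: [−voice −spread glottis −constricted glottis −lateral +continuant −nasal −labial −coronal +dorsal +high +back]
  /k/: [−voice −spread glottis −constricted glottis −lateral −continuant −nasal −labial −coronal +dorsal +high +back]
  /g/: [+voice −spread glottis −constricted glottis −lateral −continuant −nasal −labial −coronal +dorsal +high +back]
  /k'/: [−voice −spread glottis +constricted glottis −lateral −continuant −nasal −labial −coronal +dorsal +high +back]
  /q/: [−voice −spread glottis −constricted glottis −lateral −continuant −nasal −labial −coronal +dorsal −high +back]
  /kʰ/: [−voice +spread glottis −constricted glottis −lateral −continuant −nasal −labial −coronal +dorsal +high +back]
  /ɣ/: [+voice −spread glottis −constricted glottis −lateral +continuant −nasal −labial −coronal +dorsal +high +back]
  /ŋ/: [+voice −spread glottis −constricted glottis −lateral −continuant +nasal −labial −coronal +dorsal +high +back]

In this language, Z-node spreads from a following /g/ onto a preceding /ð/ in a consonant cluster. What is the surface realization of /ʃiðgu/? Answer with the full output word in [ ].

[ʃiɣgu]

The Z-node node dominates the terminals [coronal], [anterior], [strident], [distributed], [dorsal], [high], [back].
After delinking /ð/'s Z-node and linking /g/'s, the affected terminals become [−coronal], [+dorsal], [+high], [+back]; [voice], [spread glottis], [constricted glottis], … (outside Z-node) are retained from /ð/.
Among the inventory, only /ɣ/ has exactly this specification, giving the surface form [ʃiɣgu].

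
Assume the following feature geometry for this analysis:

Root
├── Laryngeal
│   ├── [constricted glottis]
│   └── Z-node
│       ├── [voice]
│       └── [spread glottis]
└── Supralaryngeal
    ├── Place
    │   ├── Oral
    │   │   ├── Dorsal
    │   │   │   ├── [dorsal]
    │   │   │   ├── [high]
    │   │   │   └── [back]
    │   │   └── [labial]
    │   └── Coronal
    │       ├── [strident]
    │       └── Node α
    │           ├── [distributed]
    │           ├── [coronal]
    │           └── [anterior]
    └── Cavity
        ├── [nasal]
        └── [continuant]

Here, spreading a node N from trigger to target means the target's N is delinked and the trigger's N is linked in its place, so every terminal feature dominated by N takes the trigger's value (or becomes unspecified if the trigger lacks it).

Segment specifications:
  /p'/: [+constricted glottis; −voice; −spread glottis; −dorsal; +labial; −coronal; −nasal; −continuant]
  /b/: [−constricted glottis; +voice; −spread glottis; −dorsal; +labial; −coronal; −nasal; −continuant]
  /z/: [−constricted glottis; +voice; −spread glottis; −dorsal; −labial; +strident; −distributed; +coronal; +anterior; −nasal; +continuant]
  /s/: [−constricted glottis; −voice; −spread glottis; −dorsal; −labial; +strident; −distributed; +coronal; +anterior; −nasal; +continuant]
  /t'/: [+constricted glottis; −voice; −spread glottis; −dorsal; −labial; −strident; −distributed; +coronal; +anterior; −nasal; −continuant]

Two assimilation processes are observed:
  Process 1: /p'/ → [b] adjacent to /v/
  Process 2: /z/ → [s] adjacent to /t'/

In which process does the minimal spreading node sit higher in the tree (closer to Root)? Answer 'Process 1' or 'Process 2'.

Process 1

Process 1 alters [voice], [constricted glottis]; the lowest common ancestor is Laryngeal (depth 1 from Root).
Process 2: the feature that changes is [voice]; the minimal node is [voice] (depth 3).
Laryngeal (depth 1) sits above [voice] (depth 3), making Process 1 the one with the higher spreading node.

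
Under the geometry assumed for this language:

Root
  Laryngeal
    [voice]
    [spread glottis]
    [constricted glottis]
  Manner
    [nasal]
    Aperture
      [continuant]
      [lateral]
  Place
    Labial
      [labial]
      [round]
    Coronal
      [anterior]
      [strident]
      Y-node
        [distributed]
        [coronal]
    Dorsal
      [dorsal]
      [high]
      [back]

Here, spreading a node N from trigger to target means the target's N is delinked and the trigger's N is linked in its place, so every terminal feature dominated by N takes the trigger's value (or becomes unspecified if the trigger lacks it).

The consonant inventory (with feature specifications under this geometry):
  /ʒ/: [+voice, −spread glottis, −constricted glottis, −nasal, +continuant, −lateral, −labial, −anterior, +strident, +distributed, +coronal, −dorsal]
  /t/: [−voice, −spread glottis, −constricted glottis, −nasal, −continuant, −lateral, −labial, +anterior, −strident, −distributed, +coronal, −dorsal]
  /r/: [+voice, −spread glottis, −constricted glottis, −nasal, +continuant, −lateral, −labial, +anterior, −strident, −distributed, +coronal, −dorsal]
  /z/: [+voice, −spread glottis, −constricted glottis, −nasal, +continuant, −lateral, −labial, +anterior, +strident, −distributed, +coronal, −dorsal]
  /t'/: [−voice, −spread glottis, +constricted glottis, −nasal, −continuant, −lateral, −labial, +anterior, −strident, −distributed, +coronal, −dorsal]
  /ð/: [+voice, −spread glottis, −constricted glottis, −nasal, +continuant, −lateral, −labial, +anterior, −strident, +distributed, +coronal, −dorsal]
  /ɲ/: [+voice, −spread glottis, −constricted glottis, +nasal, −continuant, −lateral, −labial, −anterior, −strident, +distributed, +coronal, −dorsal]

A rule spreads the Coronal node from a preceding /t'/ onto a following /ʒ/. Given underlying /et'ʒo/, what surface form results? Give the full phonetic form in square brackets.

Terminals under Coronal in this geometry: [anterior], [strident], [distributed], [coronal].
After delinking /ʒ/'s Coronal and linking /t'/'s, the affected terminals become [+anterior], [−strident], [−distributed], [+coronal]; [voice], [spread glottis], [constricted glottis], … (outside Coronal) are retained from /ʒ/.
Among the inventory, only /r/ has exactly this specification, giving the surface form [et'ro].

[et'ro]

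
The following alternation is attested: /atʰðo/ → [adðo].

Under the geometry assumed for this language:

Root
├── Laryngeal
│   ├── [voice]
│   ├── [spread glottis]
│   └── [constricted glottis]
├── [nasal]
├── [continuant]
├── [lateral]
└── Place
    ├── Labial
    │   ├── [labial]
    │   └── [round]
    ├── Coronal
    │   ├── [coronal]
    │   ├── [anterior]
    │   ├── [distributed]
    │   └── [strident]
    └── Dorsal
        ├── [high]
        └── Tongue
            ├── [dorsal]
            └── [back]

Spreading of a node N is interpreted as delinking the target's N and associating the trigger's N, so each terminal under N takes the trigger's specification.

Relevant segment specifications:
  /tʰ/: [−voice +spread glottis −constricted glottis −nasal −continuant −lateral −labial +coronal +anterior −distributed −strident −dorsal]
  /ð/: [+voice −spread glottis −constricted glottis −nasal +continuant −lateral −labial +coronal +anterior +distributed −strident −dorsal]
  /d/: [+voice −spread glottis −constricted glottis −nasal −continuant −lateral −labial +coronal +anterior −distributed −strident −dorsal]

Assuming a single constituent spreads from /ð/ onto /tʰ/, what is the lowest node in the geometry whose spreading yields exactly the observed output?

Laryngeal

The alternation /tʰ/ → [d] changes [voice], [spread glottis] and nothing else.
In this geometry the lowest node dominating all of them is Laryngeal: every daughter of Laryngeal dominates only a proper subset, so no lower node suffices.
Delinking /tʰ/'s Laryngeal and associating /ð/'s Laryngeal gives precisely the feature bundle of [d].
[continuant], [distributed] — on which /ð/ differs from /tʰ/ — are unchanged, so Root cannot have spread; the constituent is no larger than Laryngeal.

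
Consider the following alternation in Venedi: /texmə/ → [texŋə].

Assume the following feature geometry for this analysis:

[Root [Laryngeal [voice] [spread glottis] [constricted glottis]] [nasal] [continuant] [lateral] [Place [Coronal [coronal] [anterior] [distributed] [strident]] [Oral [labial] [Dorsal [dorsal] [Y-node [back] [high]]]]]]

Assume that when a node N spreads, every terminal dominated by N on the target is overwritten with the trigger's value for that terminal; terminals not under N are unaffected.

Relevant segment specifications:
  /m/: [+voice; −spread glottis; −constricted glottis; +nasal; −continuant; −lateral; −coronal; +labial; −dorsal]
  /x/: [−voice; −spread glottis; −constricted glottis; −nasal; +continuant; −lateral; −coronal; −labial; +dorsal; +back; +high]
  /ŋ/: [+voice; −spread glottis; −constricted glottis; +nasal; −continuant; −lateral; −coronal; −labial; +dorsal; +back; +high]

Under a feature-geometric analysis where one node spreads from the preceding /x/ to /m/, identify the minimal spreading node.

Comparing /m/ with its surface form [ŋ], the features that change are [labial], [dorsal], [high], [back].
In this geometry the lowest node dominating all of them is Oral: every daughter of Oral dominates only a proper subset, so no lower node suffices.
Delinking /m/'s Oral and associating /x/'s Oral gives precisely the feature bundle of [ŋ].
Features on which the two segments disagree outside Oral, such as [nasal], [continuant], are unchanged — nothing dominating them spread, and Oral is the minimal sufficient constituent.

Oral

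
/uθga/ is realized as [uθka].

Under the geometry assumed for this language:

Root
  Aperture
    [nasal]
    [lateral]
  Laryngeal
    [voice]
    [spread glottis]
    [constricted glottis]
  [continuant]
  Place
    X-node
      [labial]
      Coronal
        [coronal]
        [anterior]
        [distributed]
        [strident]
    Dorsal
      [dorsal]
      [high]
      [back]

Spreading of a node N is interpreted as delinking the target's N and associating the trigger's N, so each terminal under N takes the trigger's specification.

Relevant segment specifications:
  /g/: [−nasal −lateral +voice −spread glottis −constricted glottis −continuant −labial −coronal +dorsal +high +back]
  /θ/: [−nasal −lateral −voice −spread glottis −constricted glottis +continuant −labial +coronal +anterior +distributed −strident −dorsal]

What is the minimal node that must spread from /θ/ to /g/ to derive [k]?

[voice]

Comparing /g/ with its surface form [k], the only feature that changes is [voice].
Since just one terminal is affected and it takes /θ/'s value, spreading the terminal [voice] alone is sufficient and minimal.
[coronal], [continuant] stay as in /g/ although /θ/ differs there, so no node dominating them spread; among the remaining candidates [voice] is the lowest that derives the output.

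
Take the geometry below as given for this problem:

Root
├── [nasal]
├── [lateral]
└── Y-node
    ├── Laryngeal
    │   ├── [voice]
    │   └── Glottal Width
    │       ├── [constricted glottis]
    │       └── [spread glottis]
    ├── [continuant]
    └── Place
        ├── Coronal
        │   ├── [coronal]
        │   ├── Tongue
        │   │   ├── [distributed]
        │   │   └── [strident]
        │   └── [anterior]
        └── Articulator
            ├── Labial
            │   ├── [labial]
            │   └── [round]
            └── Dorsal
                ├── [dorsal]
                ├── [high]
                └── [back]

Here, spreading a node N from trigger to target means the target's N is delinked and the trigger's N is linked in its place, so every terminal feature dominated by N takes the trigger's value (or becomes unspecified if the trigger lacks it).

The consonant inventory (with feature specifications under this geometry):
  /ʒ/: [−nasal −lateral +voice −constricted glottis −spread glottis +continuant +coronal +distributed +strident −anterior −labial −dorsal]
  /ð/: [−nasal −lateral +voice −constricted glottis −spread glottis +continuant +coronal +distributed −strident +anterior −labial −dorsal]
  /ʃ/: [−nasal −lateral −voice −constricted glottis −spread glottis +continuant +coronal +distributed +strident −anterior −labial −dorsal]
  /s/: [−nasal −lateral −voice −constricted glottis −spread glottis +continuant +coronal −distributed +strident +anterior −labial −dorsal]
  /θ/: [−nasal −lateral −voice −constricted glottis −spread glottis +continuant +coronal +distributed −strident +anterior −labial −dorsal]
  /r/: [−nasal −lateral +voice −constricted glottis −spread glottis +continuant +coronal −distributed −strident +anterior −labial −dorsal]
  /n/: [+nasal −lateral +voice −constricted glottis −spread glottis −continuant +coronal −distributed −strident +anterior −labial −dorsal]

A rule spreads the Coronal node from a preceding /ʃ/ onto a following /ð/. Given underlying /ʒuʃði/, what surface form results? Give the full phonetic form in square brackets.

Coronal immediately or transitively dominates [coronal], [distributed], [strident], [anterior].
After delinking /ð/'s Coronal and linking /ʃ/'s, the affected terminals become [+coronal], [+distributed], [+strident], [−anterior]; [nasal], [lateral], [voice], … (outside Coronal) are retained from /ð/.
This feature bundle is that of [ʒ], so /ʒuʃði/ surfaces as [ʒuʃʒi].

[ʒuʃʒi]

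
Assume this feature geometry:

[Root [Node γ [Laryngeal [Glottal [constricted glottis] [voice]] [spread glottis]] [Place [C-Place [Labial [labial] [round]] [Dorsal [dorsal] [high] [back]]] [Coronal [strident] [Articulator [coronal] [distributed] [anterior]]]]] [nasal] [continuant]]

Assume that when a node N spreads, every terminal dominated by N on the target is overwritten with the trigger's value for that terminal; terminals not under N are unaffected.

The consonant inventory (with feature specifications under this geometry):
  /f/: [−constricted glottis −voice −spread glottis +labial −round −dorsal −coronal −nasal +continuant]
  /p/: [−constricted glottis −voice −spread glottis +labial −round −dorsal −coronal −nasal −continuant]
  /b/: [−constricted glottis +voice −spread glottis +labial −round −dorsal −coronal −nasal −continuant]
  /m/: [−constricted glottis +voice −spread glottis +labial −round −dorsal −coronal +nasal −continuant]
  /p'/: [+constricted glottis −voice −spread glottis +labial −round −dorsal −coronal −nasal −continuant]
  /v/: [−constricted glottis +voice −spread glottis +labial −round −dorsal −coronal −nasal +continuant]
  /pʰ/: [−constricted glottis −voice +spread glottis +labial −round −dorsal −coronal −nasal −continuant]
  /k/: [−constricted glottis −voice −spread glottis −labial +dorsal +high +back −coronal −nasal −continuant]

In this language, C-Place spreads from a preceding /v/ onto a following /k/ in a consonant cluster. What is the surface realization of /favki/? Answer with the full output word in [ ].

[favpi]

The C-Place node dominates the terminals [labial], [round], [dorsal], [high], [back].
After delinking /k/'s C-Place and linking /v/'s, the affected terminals become [+labial], [−round], [−dorsal]; [constricted glottis], [voice], [spread glottis], … (outside C-Place) are retained from /k/.
Among the inventory, only /p/ has exactly this specification, giving the surface form [favpi].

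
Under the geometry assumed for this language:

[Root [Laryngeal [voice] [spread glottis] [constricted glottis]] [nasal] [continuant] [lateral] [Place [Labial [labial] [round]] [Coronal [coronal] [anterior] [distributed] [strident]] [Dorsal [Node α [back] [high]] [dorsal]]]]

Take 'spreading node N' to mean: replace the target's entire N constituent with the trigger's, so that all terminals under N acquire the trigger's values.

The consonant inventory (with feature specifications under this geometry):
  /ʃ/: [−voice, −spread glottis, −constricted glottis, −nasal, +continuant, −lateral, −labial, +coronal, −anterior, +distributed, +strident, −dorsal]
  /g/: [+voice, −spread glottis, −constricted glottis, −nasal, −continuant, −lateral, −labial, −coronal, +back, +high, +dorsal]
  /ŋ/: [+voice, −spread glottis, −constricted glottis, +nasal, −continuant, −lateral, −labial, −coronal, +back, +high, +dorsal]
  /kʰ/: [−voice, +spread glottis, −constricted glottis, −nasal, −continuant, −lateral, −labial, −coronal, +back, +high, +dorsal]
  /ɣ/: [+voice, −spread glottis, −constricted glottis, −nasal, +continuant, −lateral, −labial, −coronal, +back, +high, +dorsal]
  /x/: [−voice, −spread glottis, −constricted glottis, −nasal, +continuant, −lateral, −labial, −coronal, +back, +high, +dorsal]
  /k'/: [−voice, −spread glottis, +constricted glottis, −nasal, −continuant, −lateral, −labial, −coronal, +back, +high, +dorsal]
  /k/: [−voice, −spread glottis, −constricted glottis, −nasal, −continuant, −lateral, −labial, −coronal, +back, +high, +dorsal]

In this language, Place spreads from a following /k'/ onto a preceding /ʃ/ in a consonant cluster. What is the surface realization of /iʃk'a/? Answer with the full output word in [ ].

[ixk'a]

Terminals under Place in this geometry: [labial], [round], [coronal], [anterior], [distributed], [strident], [back], [high], [dorsal].
The target acquires /k'/'s values for everything under Place — [−labial], [−coronal], [+back], [+high], [+dorsal] — while keeping its own [voice], [spread glottis], [constricted glottis], ….
The resulting bundle matches /x/ in the inventory; substituting it for /ʃ/ gives [ixk'a].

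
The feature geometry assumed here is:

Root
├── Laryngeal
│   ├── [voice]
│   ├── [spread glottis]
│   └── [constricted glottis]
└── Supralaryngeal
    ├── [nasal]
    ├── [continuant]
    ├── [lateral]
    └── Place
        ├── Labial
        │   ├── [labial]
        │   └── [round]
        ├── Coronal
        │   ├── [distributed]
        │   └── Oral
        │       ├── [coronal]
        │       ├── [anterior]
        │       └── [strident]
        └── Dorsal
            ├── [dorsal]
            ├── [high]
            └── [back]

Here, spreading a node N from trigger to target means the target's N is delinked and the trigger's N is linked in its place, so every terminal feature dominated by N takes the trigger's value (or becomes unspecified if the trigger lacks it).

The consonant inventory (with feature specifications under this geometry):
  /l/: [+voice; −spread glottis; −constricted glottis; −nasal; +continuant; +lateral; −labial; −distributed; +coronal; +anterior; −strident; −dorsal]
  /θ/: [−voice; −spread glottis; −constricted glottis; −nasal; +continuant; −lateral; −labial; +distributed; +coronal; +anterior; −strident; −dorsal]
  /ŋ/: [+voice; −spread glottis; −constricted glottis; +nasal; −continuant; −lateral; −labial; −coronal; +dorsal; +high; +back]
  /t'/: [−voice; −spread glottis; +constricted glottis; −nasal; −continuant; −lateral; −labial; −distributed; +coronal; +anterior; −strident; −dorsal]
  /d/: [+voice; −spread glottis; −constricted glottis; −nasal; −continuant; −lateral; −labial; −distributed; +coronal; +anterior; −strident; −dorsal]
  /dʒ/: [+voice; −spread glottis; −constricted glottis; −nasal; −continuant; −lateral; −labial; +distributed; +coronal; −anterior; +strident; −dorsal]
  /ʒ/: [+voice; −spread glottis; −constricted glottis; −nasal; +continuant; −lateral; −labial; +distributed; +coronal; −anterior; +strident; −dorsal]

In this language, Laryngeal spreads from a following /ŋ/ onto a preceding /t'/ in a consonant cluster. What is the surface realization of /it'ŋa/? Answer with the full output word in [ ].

The Laryngeal node dominates the terminals [voice], [spread glottis], [constricted glottis].
Spreading Laryngeal from /ŋ/ onto /t'/ replaces those values with /ŋ/'s: [+voice], [−spread glottis], [−constricted glottis]. Features outside Laryngeal ([nasal], [continuant], [lateral], …) stay as in /t'/.
Among the inventory, only /d/ has exactly this specification, giving the surface form [idŋa].

[idŋa]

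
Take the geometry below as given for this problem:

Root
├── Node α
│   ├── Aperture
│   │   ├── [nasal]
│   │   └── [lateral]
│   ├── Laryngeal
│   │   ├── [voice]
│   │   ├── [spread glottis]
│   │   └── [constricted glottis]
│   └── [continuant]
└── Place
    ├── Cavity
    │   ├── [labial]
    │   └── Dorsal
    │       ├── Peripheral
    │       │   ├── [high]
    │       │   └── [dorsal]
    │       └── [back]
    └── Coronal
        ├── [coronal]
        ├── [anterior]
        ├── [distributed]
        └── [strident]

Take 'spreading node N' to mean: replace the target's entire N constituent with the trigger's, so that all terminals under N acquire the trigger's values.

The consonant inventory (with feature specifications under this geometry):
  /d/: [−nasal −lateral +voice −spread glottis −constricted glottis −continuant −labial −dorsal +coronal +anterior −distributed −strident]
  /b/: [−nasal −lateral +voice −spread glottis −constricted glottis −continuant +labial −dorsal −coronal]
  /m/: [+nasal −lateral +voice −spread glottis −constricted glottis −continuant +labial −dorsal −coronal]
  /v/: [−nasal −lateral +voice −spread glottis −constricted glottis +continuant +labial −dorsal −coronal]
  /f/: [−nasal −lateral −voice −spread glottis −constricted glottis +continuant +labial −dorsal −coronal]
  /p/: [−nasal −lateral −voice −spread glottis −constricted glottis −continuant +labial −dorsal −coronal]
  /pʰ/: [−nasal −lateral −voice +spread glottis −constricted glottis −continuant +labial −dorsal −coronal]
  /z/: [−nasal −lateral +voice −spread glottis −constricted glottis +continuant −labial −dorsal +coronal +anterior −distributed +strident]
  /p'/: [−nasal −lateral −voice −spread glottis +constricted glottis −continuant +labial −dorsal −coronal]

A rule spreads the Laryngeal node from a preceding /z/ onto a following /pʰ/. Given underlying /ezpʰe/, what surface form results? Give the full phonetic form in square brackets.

The Laryngeal node dominates the terminals [voice], [spread glottis], [constricted glottis].
The target acquires /z/'s values for everything under Laryngeal — [+voice], [−spread glottis], [−constricted glottis] — while keeping its own [nasal], [lateral], [continuant], ….
The resulting bundle matches /b/ in the inventory; substituting it for /pʰ/ gives [ezbe].

[ezbe]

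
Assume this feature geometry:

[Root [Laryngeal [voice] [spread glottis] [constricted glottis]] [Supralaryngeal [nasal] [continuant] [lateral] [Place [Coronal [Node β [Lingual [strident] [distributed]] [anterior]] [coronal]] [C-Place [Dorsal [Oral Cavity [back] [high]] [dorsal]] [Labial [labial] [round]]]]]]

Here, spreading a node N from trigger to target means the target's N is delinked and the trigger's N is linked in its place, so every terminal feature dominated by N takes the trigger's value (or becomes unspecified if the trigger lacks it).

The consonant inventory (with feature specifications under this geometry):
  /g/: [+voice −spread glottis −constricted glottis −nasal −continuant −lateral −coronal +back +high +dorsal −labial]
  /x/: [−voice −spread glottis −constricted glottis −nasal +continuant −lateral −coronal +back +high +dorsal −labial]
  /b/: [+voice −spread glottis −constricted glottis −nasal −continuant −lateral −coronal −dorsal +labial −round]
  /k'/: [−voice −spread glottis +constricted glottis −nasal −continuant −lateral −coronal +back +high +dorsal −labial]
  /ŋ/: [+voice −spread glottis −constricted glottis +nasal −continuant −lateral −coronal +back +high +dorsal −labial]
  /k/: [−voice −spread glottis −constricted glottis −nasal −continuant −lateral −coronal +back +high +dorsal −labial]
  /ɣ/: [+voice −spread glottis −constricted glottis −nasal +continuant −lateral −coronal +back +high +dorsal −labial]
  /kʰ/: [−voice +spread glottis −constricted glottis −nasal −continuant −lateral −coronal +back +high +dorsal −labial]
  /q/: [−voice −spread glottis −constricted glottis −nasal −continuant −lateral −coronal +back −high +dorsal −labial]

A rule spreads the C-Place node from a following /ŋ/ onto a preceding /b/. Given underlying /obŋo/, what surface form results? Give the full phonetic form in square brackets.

Terminals under C-Place in this geometry: [back], [high], [dorsal], [labial], [round].
Spreading C-Place from /ŋ/ onto /b/ replaces those values with /ŋ/'s: [+back], [+high], [+dorsal], [−labial]. Features outside C-Place ([voice], [spread glottis], [constricted glottis], …) stay as in /b/.
The resulting bundle matches /g/ in the inventory; substituting it for /b/ gives [ogŋo].

[ogŋo]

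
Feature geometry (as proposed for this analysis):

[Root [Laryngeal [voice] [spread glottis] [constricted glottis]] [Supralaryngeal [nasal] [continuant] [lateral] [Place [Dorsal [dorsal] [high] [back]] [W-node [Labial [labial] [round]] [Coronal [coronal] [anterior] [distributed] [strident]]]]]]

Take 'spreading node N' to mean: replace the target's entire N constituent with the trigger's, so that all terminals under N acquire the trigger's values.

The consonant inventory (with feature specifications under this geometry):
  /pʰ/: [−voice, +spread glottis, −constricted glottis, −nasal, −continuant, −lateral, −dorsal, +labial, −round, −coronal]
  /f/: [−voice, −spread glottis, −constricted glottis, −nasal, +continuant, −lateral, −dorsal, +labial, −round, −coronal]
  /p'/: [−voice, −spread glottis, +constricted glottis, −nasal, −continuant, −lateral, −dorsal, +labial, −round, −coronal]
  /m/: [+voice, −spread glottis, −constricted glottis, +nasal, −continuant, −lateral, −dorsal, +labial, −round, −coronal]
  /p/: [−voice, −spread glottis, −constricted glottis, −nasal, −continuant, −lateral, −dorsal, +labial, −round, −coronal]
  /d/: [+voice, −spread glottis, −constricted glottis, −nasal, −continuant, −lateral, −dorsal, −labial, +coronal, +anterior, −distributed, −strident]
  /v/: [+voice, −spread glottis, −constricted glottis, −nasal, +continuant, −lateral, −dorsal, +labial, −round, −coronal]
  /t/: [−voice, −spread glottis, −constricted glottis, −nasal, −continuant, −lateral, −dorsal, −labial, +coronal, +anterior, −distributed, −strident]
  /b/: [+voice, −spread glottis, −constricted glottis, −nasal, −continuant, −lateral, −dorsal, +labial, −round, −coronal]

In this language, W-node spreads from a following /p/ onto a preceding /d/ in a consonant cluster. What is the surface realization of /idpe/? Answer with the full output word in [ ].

Terminals under W-node in this geometry: [labial], [round], [coronal], [anterior], [distributed], [strident].
Spreading W-node from /p/ onto /d/ replaces those values with /p/'s: [+labial], [−round], [−coronal]. Features outside W-node ([voice], [spread glottis], [constricted glottis], …) stay as in /d/.
The resulting bundle matches /b/ in the inventory; substituting it for /d/ gives [ibpe].

[ibpe]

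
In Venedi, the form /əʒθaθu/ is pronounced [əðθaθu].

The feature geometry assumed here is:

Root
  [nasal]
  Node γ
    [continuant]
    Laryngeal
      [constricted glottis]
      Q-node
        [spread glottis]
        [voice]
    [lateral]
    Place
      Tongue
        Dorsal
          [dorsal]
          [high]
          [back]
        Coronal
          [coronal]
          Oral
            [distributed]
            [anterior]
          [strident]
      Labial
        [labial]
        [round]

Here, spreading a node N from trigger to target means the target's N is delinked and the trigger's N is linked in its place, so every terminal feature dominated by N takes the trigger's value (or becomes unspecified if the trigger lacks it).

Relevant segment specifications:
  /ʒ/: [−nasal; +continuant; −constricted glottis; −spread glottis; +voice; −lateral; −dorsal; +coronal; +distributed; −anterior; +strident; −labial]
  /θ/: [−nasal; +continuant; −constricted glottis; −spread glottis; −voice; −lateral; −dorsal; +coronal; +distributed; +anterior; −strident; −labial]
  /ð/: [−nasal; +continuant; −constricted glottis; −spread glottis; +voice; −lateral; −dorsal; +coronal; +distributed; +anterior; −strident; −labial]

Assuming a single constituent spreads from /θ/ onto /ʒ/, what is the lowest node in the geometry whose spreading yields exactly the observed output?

Coronal

Comparing /ʒ/ with its surface form [ð], the features that change are [anterior], [strident].
The smallest constituent containing every changed terminal is Coronal — each of its daughters lacks at least one of the affected features.
Spreading Coronal from /θ/ overwrites each of those terminals with /θ/'s values, yielding exactly [ð].
[voice] stays as in /ʒ/ although /θ/ differs there, so no node dominating it spread; among the remaining candidates Coronal is the lowest that derives the output.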